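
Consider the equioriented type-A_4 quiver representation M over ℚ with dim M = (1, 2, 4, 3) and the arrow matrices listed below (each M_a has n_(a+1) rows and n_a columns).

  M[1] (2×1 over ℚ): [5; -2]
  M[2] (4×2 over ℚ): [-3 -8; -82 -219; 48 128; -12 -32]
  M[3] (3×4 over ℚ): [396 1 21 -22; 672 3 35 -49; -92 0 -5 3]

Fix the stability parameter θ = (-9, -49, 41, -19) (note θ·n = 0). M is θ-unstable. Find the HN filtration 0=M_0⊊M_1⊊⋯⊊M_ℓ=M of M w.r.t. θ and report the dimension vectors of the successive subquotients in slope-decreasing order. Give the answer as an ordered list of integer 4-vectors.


Via rank(M_{q-1}∘⋯∘M_p): M ≅ I[1,3], I[2,4], I[3,4]^2.
μ_θ-semistable layers: μ^(1)=41; μ^(2)=11; μ^(3)=-29; μ^(4)=-49

((0, 0, 1, 0); (0, 0, 3, 3); (1, 1, 0, 0); (0, 1, 0, 0))


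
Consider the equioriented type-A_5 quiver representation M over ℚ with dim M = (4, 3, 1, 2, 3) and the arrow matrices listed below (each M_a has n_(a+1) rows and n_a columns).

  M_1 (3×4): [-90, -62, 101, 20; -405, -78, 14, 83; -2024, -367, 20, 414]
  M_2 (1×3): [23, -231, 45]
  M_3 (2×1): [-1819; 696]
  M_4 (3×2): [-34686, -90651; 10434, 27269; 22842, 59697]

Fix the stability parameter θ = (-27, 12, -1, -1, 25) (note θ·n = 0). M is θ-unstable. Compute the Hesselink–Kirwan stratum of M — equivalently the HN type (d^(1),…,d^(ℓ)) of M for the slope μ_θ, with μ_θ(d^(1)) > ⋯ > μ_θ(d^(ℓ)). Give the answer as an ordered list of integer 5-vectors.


Via rank(M_{q-1}∘⋯∘M_p): M ≅ I[1,1], I[1,2]^2, I[1,5], I[4,4], I[5,5]^2.
μ_θ-semistable layers: μ^(1)=25; μ^(2)=12; μ^(3)=10/3; μ^(4)=-1; μ^(5)=-27

((0, 0, 0, 0, 3); (0, 2, 0, 0, 0); (0, 1, 1, 1, 0); (0, 0, 0, 1, 0); (4, 0, 0, 0, 0))


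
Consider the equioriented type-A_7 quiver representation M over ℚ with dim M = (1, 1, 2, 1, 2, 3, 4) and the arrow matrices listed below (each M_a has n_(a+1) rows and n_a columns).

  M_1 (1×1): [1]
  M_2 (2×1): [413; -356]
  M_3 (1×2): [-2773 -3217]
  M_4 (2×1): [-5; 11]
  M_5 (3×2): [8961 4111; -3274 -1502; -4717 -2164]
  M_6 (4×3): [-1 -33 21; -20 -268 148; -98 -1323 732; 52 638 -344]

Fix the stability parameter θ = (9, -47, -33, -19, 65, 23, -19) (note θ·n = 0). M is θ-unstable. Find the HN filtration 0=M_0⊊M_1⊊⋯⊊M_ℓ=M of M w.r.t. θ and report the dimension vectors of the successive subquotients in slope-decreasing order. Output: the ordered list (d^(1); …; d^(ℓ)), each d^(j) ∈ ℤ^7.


Barcode: M ≅ I[1,7], I[3,3], I[5,6], I[6,7], I[7,7]^2. HN layers by μ_θ (6 steps, strictly decreasing):
  μ^(1)=44; μ^(2)=23; μ^(3)=2; μ^(4)=-19; μ^(5)=-71/3; μ^(6)=-33

((0, 0, 0, 0, 1, 1, 0); (0, 0, 0, 0, 1, 1, 1); (0, 0, 0, 0, 0, 1, 1); (0, 0, 0, 1, 0, 0, 2); (1, 1, 1, 0, 0, 0, 0); (0, 0, 1, 0, 0, 0, 0))


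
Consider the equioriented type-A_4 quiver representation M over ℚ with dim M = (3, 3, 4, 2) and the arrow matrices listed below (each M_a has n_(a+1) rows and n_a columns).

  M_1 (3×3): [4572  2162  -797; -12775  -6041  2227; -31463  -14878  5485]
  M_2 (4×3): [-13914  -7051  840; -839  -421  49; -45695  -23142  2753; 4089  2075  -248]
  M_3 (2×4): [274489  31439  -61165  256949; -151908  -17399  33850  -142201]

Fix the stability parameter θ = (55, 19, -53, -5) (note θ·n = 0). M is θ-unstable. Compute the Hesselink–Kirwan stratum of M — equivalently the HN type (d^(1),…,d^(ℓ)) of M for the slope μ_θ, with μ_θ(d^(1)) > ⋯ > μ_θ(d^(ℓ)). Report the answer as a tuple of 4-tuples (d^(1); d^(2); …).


Barcode: M ≅ I[1,3], I[1,4]^2, I[3,3]. HN layers by μ_θ (3 steps, strictly decreasing):
  μ^(1)=7; μ^(2)=4; μ^(3)=-53

((1, 1, 1, 0); (2, 2, 2, 2); (0, 0, 1, 0))


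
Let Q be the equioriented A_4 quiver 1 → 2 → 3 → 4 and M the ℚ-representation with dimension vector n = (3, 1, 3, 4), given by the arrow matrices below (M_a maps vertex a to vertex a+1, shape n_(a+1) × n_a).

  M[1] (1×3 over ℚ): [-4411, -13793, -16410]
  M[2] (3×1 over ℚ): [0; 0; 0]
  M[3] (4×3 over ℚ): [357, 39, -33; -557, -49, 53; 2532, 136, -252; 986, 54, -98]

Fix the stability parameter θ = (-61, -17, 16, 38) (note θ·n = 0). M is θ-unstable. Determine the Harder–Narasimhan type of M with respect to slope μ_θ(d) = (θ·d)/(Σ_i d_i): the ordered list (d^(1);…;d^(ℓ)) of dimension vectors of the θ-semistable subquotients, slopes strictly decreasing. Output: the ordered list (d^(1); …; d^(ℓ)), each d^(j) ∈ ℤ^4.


Via rank(M_{q-1}∘⋯∘M_p): M ≅ I[1,1]^2, I[1,2], I[3,3], I[3,4]^2, I[4,4]^2.
μ_θ-semistable layers: μ^(1)=38; μ^(2)=16; μ^(3)=-17; μ^(4)=-61

((0, 0, 0, 4); (0, 0, 3, 0); (0, 1, 0, 0); (3, 0, 0, 0))


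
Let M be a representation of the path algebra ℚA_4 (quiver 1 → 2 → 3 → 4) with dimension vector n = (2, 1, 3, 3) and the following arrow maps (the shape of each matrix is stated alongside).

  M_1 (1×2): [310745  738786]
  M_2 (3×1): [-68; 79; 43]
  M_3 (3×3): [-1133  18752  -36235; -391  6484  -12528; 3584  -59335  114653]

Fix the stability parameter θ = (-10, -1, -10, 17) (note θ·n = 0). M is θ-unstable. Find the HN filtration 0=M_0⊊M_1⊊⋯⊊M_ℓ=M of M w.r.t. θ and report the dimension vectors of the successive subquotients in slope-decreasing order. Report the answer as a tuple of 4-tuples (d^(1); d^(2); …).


Via rank(M_{q-1}∘⋯∘M_p): M ≅ I[1,1], I[1,4], I[3,4]^2.
μ_θ-semistable layers: μ^(1)=17; μ^(2)=-11/2; μ^(3)=-10

((0, 0, 0, 3); (0, 1, 1, 0); (2, 0, 2, 0))


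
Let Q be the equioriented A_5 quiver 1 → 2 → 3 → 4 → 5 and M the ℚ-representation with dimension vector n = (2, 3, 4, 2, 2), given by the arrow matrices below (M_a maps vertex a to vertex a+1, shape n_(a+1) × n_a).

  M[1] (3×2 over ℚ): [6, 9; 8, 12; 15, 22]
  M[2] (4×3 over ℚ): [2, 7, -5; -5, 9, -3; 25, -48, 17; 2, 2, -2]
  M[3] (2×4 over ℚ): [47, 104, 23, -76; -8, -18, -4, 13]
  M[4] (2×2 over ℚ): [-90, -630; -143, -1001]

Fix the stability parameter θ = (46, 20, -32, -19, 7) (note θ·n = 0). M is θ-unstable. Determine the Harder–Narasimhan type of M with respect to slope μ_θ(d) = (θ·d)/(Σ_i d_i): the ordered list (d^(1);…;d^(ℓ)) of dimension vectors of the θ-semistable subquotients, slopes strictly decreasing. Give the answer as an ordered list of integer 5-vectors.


Barcode: M ≅ I[1,3], I[1,5], I[2,3], I[3,4], I[5,5]. HN layers by μ_θ (6 steps, strictly decreasing):
  μ^(1)=34/3; μ^(2)=7; μ^(3)=15/4; μ^(4)=-6; μ^(5)=-19; μ^(6)=-32

((1, 1, 1, 0, 0); (0, 0, 0, 0, 2); (1, 1, 1, 1, 0); (0, 1, 1, 0, 0); (0, 0, 0, 1, 0); (0, 0, 1, 0, 0))


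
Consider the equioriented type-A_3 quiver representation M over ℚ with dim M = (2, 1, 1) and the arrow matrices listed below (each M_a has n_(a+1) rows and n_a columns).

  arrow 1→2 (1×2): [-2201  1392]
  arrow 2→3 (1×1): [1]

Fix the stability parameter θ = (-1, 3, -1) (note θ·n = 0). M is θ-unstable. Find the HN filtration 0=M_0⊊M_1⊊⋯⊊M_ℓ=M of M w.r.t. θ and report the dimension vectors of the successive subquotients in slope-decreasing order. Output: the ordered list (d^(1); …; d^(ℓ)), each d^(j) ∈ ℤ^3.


Interval decomposition of M: I[1,1], I[1,3].
HN type (ℓ=2): μ^(1)=1; μ^(2)=-1

((0, 1, 1); (2, 0, 0))


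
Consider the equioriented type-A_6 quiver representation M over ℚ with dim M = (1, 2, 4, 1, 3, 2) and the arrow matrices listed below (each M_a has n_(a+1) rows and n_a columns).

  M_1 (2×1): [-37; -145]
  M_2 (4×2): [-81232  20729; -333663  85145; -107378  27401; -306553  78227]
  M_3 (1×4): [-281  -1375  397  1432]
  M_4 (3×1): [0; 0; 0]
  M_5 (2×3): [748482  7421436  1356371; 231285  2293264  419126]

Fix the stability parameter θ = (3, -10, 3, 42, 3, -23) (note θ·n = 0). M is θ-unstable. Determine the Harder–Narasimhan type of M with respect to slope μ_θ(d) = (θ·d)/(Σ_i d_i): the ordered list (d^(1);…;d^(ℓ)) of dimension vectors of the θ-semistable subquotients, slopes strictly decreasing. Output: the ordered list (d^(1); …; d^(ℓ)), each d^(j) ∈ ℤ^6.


Barcode: M ≅ I[1,3], I[2,4], I[3,3]^2, I[5,5], I[5,6]^2. HN layers by μ_θ (4 steps, strictly decreasing):
  μ^(1)=42; μ^(2)=3; μ^(3)=-7/2; μ^(4)=-10

((0, 0, 0, 1, 0, 0); (0, 0, 4, 0, 1, 0); (1, 1, 0, 0, 0, 0); (0, 1, 0, 0, 2, 2))


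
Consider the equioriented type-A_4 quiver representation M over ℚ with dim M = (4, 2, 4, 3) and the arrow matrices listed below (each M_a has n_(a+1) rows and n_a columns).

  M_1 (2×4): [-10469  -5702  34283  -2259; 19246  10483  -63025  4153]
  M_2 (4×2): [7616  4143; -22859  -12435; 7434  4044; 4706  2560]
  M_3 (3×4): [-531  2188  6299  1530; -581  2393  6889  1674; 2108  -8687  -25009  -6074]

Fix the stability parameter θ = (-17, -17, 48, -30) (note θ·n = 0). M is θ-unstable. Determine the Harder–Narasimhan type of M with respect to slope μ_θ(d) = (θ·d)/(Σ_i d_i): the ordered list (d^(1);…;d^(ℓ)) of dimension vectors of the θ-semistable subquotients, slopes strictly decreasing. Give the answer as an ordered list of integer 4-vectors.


Interval decomposition of M: I[1,1]^2, I[1,4]^2, I[3,3], I[3,4].
HN type (ℓ=3): μ^(1)=48; μ^(2)=9; μ^(3)=-17

((0, 0, 1, 0); (0, 0, 3, 3); (4, 2, 0, 0))


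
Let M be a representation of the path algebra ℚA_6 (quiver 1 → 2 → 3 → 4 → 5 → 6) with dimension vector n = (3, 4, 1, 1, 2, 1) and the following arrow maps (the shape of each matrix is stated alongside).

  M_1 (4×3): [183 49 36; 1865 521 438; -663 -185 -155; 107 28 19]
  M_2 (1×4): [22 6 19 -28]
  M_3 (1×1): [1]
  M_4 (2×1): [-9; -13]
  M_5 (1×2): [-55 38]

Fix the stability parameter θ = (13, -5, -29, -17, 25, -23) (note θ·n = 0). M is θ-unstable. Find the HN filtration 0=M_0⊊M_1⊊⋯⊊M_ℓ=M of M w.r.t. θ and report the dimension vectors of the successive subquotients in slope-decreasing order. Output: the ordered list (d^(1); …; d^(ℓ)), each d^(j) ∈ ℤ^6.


Barcode: M ≅ I[1,2]^2, I[1,6], I[2,2], I[5,5]. HN layers by μ_θ (5 steps, strictly decreasing):
  μ^(1)=25; μ^(2)=4; μ^(3)=1; μ^(4)=-5; μ^(5)=-19/2

((0, 0, 0, 0, 1, 0); (2, 2, 0, 0, 0, 0); (0, 0, 0, 0, 1, 1); (0, 1, 0, 0, 0, 0); (1, 1, 1, 1, 0, 0))


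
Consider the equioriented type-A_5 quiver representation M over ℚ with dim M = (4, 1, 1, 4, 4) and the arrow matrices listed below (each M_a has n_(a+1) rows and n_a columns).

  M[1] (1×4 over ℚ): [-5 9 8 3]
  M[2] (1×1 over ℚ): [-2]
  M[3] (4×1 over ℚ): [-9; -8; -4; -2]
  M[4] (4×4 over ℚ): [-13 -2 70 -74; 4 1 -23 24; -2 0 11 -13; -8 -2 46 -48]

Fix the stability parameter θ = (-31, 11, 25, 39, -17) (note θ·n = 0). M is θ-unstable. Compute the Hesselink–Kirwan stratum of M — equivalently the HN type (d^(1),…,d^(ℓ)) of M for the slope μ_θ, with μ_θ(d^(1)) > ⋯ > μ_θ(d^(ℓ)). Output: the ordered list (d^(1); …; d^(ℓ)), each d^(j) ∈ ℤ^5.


Barcode: M ≅ I[1,1]^3, I[1,5], I[4,4], I[4,5]^2, I[5,5]. HN layers by μ_θ (5 steps, strictly decreasing):
  μ^(1)=39; μ^(2)=47/3; μ^(3)=11; μ^(4)=-17; μ^(5)=-31

((0, 0, 0, 1, 0); (0, 0, 1, 1, 1); (0, 1, 0, 2, 2); (0, 0, 0, 0, 1); (4, 0, 0, 0, 0))


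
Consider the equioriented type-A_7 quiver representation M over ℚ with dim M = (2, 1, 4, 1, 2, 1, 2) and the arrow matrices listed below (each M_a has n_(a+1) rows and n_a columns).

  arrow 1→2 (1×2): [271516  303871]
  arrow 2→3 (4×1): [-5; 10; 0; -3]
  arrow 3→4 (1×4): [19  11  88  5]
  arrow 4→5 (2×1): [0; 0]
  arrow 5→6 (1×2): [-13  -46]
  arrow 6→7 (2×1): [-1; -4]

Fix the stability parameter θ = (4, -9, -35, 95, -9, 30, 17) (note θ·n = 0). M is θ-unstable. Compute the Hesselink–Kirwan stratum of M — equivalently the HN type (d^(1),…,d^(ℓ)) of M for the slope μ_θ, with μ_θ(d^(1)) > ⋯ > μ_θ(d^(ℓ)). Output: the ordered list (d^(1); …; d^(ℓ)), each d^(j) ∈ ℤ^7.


Interval decomposition of M: I[1,1], I[1,3], I[3,3]^2, I[3,4], I[5,5], I[5,7], I[7,7].
HN type (ℓ=7): μ^(1)=95; μ^(2)=47/2; μ^(3)=17; μ^(4)=4; μ^(5)=-9; μ^(6)=-40/3; μ^(7)=-35

((0, 0, 0, 1, 0, 0, 0); (0, 0, 0, 0, 0, 1, 1); (0, 0, 0, 0, 0, 0, 1); (1, 0, 0, 0, 0, 0, 0); (0, 0, 0, 0, 2, 0, 0); (1, 1, 1, 0, 0, 0, 0); (0, 0, 3, 0, 0, 0, 0))


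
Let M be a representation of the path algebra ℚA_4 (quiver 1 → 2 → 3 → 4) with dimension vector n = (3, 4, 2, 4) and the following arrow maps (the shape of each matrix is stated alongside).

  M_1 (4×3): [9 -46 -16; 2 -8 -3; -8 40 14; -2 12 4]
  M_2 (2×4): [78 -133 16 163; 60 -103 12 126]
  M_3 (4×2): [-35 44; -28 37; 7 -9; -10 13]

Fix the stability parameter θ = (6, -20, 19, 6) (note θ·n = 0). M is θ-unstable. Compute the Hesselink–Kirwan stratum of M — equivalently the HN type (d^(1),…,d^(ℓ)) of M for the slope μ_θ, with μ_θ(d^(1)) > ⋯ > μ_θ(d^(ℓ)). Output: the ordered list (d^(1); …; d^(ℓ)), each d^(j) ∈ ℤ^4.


Barcode: M ≅ I[1,1], I[1,2], I[1,4], I[2,2], I[2,4], I[4,4]^2. HN layers by μ_θ (4 steps, strictly decreasing):
  μ^(1)=25/2; μ^(2)=6; μ^(3)=-7; μ^(4)=-20

((0, 0, 2, 2); (1, 0, 0, 2); (2, 2, 0, 0); (0, 2, 0, 0))


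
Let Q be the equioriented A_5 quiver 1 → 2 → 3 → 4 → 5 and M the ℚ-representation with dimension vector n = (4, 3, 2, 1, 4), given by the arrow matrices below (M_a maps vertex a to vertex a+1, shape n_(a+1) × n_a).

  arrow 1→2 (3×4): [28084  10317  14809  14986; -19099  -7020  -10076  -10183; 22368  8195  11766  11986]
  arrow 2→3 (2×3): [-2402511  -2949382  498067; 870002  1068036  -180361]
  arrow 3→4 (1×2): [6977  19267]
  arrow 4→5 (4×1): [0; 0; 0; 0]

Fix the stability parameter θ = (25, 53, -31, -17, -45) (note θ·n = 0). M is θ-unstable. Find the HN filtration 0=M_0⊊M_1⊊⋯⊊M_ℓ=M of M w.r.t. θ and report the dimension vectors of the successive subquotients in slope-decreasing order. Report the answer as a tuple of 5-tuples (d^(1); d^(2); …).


Barcode: M ≅ I[1,1], I[1,2], I[1,3], I[1,4], I[5,5]^4. HN layers by μ_θ (5 steps, strictly decreasing):
  μ^(1)=53; μ^(2)=25; μ^(3)=47/3; μ^(4)=15/2; μ^(5)=-45

((0, 1, 0, 0, 0); (2, 0, 0, 0, 0); (1, 1, 1, 0, 0); (1, 1, 1, 1, 0); (0, 0, 0, 0, 4))


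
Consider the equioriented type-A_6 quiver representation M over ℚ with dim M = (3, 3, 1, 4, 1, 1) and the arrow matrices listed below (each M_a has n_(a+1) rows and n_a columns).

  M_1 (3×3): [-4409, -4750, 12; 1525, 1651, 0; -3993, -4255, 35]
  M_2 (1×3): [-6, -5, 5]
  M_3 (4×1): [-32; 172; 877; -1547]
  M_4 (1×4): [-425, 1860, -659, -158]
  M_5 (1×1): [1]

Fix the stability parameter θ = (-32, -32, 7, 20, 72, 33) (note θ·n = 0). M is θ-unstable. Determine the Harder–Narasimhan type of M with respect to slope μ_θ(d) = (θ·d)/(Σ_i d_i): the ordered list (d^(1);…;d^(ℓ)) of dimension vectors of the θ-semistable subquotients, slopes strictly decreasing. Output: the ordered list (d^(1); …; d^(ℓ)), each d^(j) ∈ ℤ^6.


Interval decomposition of M: I[1,2]^2, I[1,6], I[4,4]^3.
HN type (ℓ=4): μ^(1)=105/2; μ^(2)=20; μ^(3)=7; μ^(4)=-32

((0, 0, 0, 0, 1, 1); (0, 0, 0, 4, 0, 0); (0, 0, 1, 0, 0, 0); (3, 3, 0, 0, 0, 0))


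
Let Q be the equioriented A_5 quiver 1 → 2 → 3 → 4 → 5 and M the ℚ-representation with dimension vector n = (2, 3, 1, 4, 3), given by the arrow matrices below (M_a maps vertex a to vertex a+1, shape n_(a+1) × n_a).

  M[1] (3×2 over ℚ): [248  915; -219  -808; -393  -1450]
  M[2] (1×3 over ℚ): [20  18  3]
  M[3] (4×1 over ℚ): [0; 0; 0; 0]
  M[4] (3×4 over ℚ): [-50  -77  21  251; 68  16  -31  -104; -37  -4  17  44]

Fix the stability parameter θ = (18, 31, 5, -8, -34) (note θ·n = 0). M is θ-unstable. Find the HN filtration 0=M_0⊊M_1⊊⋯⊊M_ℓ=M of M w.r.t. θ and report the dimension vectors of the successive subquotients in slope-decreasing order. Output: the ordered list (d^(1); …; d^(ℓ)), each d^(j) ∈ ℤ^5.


Barcode: M ≅ I[1,2], I[1,3], I[2,2], I[4,4], I[4,5]^3. HN layers by μ_θ (4 steps, strictly decreasing):
  μ^(1)=31; μ^(2)=18; μ^(3)=-8; μ^(4)=-21

((0, 2, 0, 0, 0); (2, 1, 1, 0, 0); (0, 0, 0, 1, 0); (0, 0, 0, 3, 3))


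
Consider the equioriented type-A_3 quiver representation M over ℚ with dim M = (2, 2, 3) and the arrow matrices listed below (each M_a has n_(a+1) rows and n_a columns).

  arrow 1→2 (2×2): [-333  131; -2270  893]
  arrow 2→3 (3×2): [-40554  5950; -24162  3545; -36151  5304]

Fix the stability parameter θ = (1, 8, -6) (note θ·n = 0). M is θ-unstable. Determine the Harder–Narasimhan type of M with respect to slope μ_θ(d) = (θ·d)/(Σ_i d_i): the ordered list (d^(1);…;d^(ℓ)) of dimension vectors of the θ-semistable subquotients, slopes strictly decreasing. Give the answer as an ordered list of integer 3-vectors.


Barcode: M ≅ I[1,3]^2, I[3,3]. HN layers by μ_θ (2 steps, strictly decreasing):
  μ^(1)=1; μ^(2)=-6

((2, 2, 2); (0, 0, 1))


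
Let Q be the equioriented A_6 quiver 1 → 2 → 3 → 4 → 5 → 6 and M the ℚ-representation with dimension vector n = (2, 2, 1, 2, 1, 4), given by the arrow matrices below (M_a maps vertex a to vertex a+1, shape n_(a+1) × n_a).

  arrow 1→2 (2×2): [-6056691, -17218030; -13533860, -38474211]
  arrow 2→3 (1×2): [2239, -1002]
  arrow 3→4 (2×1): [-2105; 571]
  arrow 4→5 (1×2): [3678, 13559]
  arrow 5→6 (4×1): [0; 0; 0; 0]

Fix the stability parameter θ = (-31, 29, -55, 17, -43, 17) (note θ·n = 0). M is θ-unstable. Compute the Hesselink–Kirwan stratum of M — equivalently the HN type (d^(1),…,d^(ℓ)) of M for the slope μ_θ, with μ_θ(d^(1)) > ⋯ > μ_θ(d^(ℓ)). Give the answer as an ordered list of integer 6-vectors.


Barcode: M ≅ I[1,2], I[1,5], I[4,4], I[6,6]^4. HN layers by μ_θ (4 steps, strictly decreasing):
  μ^(1)=29; μ^(2)=17; μ^(3)=-13; μ^(4)=-31

((0, 1, 0, 0, 0, 0); (0, 0, 0, 1, 0, 4); (0, 1, 1, 1, 1, 0); (2, 0, 0, 0, 0, 0))


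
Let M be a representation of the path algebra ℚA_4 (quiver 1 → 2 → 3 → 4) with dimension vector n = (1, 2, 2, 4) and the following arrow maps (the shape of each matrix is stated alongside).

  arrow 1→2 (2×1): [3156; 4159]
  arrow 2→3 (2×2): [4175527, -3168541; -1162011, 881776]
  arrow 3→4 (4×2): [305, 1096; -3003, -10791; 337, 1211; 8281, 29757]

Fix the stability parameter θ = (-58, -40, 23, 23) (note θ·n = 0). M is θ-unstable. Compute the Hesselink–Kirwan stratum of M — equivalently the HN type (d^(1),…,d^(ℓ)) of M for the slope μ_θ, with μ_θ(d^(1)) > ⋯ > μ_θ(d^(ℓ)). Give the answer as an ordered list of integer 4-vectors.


Interval decomposition of M: I[1,4], I[2,4], I[4,4]^2.
HN type (ℓ=3): μ^(1)=23; μ^(2)=-40; μ^(3)=-58

((0, 0, 2, 4); (0, 2, 0, 0); (1, 0, 0, 0))


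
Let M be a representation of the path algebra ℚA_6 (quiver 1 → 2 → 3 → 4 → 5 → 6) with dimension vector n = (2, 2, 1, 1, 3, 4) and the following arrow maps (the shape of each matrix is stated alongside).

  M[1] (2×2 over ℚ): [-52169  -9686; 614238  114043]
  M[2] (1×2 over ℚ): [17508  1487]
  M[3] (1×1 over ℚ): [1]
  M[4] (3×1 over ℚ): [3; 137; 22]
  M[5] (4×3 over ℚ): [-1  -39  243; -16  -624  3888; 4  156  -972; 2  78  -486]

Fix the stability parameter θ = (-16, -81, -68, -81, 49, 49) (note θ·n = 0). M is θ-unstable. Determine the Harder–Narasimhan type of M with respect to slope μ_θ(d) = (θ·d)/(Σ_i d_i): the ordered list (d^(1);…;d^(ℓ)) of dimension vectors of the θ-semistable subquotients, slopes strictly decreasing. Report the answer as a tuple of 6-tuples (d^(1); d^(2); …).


Via rank(M_{q-1}∘⋯∘M_p): M ≅ I[1,2], I[1,5], I[5,5], I[5,6], I[6,6]^3.
μ_θ-semistable layers: μ^(1)=49; μ^(2)=-97/2; μ^(3)=-123/2

((0, 0, 0, 0, 3, 4); (1, 1, 0, 0, 0, 0); (1, 1, 1, 1, 0, 0))


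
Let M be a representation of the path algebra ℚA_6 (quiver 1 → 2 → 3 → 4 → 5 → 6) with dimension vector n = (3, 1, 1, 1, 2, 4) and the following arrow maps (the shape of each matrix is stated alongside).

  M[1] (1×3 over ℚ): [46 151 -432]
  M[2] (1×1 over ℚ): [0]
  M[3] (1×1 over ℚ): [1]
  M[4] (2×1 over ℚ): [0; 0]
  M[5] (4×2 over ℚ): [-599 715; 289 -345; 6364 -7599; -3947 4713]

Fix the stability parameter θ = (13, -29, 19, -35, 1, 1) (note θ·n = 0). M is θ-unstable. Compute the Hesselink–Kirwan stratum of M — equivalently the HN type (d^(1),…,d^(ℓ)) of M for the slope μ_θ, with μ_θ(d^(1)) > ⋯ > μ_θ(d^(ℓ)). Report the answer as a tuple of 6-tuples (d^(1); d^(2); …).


Barcode: M ≅ I[1,1]^2, I[1,2], I[3,4], I[5,6]^2, I[6,6]^2. HN layers by μ_θ (3 steps, strictly decreasing):
  μ^(1)=13; μ^(2)=1; μ^(3)=-8

((2, 0, 0, 0, 0, 0); (0, 0, 0, 0, 2, 4); (1, 1, 1, 1, 0, 0))


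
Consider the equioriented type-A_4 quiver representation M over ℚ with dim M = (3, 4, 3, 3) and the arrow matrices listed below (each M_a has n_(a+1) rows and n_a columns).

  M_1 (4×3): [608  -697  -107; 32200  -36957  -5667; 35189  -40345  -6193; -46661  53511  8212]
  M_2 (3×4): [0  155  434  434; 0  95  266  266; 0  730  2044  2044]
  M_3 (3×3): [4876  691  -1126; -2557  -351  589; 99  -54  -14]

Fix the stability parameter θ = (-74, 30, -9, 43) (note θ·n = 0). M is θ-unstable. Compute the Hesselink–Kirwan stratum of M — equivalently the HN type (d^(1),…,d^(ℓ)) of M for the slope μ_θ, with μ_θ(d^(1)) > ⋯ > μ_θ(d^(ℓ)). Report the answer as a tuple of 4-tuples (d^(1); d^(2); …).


Barcode: M ≅ I[1,2]^2, I[1,4], I[2,2], I[3,4]^2. HN layers by μ_θ (5 steps, strictly decreasing):
  μ^(1)=43; μ^(2)=30; μ^(3)=21/2; μ^(4)=-9; μ^(5)=-74

((0, 0, 0, 3); (0, 3, 0, 0); (0, 1, 1, 0); (0, 0, 2, 0); (3, 0, 0, 0))


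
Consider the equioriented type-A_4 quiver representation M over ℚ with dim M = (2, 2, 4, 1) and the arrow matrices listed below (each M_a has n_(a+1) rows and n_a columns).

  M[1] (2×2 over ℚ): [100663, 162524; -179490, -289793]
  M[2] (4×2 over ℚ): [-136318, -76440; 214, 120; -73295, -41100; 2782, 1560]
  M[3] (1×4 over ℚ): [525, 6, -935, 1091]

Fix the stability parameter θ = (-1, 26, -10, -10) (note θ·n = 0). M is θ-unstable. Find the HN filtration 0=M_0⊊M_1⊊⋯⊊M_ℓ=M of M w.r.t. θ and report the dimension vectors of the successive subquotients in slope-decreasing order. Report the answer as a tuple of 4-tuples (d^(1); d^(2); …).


Interval decomposition of M: I[1,2], I[1,4], I[3,3]^3.
HN type (ℓ=4): μ^(1)=26; μ^(2)=2; μ^(3)=-1; μ^(4)=-10

((0, 1, 0, 0); (0, 1, 1, 1); (2, 0, 0, 0); (0, 0, 3, 0))


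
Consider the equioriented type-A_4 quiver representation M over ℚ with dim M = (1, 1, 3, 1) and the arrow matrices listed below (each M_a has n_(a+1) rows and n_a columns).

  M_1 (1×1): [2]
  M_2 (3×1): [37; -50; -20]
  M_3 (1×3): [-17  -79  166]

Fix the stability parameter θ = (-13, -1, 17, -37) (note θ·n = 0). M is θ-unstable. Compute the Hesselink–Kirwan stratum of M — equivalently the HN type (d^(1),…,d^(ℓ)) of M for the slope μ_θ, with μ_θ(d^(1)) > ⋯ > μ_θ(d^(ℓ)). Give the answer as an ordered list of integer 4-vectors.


Interval decomposition of M: I[1,4], I[3,3]^2.
HN type (ℓ=3): μ^(1)=17; μ^(2)=-7; μ^(3)=-13

((0, 0, 2, 0); (0, 1, 1, 1); (1, 0, 0, 0))


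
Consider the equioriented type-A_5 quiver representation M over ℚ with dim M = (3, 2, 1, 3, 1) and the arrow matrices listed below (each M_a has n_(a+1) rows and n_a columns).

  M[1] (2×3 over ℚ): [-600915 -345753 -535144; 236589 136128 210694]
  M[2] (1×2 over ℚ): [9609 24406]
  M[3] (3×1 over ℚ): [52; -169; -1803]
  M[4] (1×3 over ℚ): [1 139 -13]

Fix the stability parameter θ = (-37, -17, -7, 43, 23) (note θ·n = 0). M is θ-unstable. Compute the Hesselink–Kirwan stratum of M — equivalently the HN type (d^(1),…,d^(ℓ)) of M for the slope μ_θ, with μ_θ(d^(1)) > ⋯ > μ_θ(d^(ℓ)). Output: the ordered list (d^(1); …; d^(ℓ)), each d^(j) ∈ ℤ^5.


Interval decomposition of M: I[1,1], I[1,2], I[1,4], I[4,4], I[4,5].
HN type (ℓ=5): μ^(1)=43; μ^(2)=33; μ^(3)=-7; μ^(4)=-17; μ^(5)=-37

((0, 0, 0, 2, 0); (0, 0, 0, 1, 1); (0, 0, 1, 0, 0); (0, 2, 0, 0, 0); (3, 0, 0, 0, 0))


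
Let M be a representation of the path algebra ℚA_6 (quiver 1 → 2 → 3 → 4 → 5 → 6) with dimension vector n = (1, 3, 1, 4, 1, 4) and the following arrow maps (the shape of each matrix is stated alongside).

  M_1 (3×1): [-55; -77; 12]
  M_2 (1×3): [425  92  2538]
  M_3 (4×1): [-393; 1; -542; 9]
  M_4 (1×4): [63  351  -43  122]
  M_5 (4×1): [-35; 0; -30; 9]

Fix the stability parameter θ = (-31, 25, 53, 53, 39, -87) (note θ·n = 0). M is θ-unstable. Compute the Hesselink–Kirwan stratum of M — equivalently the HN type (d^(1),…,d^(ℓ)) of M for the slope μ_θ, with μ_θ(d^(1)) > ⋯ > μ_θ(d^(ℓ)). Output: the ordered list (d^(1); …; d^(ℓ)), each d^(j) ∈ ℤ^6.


Interval decomposition of M: I[1,6], I[2,2]^2, I[4,4]^3, I[6,6]^3.
HN type (ℓ=5): μ^(1)=53; μ^(2)=25; μ^(3)=83/5; μ^(4)=-31; μ^(5)=-87

((0, 0, 0, 3, 0, 0); (0, 2, 0, 0, 0, 0); (0, 1, 1, 1, 1, 1); (1, 0, 0, 0, 0, 0); (0, 0, 0, 0, 0, 3))


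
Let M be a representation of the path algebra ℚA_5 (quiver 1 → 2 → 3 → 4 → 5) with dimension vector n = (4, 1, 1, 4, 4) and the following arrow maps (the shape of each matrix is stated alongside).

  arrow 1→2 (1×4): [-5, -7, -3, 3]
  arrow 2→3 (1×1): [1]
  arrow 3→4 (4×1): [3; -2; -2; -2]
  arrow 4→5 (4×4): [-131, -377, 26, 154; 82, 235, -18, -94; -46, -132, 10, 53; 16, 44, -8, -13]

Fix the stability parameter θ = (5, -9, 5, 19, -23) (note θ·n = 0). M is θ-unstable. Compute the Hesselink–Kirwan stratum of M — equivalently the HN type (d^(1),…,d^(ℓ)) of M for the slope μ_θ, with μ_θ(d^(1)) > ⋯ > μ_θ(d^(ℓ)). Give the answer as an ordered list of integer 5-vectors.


Via rank(M_{q-1}∘⋯∘M_p): M ≅ I[1,1]^3, I[1,5], I[4,5]^3.
μ_θ-semistable layers: μ^(1)=5; μ^(2)=1/3; μ^(3)=-2

((3, 0, 0, 0, 0); (0, 0, 1, 1, 1); (1, 1, 0, 3, 3))


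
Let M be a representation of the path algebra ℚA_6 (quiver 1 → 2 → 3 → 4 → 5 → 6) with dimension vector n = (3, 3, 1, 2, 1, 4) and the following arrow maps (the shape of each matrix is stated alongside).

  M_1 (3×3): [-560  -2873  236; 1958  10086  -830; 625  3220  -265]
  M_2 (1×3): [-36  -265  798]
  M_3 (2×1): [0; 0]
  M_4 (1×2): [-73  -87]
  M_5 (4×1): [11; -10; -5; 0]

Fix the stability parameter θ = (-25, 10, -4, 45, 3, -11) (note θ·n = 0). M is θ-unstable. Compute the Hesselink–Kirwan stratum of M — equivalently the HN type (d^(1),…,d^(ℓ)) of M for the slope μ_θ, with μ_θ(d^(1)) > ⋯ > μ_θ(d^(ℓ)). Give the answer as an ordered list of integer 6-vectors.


Via rank(M_{q-1}∘⋯∘M_p): M ≅ I[1,1], I[1,2], I[1,3], I[2,2], I[4,4], I[4,6], I[6,6]^3.
μ_θ-semistable layers: μ^(1)=45; μ^(2)=37/3; μ^(3)=10; μ^(4)=3; μ^(5)=-11; μ^(6)=-25

((0, 0, 0, 1, 0, 0); (0, 0, 0, 1, 1, 1); (0, 2, 0, 0, 0, 0); (0, 1, 1, 0, 0, 0); (0, 0, 0, 0, 0, 3); (3, 0, 0, 0, 0, 0))


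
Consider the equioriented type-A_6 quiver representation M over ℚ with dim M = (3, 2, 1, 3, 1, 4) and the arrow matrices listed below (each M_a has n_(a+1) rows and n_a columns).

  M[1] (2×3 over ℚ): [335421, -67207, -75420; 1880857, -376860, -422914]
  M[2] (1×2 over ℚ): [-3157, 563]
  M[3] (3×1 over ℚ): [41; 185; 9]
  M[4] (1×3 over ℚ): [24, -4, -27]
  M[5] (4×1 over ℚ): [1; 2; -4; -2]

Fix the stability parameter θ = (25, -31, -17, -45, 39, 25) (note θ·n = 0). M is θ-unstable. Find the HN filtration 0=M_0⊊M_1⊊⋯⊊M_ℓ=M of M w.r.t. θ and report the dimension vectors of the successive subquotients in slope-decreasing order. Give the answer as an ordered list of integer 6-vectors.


Barcode: M ≅ I[1,1], I[1,2], I[1,6], I[4,4]^2, I[6,6]^3. HN layers by μ_θ (5 steps, strictly decreasing):
  μ^(1)=32; μ^(2)=25; μ^(3)=-3; μ^(4)=-17; μ^(5)=-45

((0, 0, 0, 0, 1, 1); (1, 0, 0, 0, 0, 3); (1, 1, 0, 0, 0, 0); (1, 1, 1, 1, 0, 0); (0, 0, 0, 2, 0, 0))


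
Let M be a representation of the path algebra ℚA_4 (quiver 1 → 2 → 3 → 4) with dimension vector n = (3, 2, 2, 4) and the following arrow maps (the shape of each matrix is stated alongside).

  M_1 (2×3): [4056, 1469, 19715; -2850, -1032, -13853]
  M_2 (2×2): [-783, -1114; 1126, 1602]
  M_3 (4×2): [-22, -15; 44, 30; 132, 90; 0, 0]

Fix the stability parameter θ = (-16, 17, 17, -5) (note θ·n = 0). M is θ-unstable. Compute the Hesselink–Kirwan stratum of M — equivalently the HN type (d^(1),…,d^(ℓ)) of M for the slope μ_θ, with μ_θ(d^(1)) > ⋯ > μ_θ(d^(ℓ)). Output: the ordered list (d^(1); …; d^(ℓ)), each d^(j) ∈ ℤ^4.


Barcode: M ≅ I[1,1], I[1,3], I[1,4], I[4,4]^3. HN layers by μ_θ (4 steps, strictly decreasing):
  μ^(1)=17; μ^(2)=29/3; μ^(3)=-5; μ^(4)=-16

((0, 1, 1, 0); (0, 1, 1, 1); (0, 0, 0, 3); (3, 0, 0, 0))


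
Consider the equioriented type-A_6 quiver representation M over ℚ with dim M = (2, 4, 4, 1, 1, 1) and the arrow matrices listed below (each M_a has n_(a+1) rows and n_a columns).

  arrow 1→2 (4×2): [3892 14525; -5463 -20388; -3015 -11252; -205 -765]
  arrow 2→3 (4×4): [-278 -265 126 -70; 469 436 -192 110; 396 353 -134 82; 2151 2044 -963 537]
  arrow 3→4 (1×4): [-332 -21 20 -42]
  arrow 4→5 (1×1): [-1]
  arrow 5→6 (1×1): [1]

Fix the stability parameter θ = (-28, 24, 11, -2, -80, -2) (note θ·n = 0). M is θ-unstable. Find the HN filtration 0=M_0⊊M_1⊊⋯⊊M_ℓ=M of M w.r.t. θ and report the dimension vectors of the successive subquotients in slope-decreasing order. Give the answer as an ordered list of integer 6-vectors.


Interval decomposition of M: I[1,3], I[1,6], I[2,2], I[2,3], I[3,3].
HN type (ℓ=6): μ^(1)=24; μ^(2)=35/2; μ^(3)=11; μ^(4)=-2; μ^(5)=-47/4; μ^(6)=-28

((0, 1, 0, 0, 0, 0); (0, 2, 2, 0, 0, 0); (0, 0, 1, 0, 0, 0); (0, 0, 0, 0, 0, 1); (0, 1, 1, 1, 1, 0); (2, 0, 0, 0, 0, 0))


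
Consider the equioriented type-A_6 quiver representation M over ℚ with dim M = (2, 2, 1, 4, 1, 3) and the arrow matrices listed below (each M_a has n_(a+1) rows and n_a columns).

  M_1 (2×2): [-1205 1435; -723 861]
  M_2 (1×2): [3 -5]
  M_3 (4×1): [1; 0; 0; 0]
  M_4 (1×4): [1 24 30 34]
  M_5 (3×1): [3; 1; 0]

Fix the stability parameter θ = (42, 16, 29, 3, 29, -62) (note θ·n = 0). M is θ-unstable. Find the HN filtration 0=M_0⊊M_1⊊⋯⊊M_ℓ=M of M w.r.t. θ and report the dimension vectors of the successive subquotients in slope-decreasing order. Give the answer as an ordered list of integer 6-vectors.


Barcode: M ≅ I[1,1], I[1,2], I[2,6], I[4,4]^3, I[6,6]^2. HN layers by μ_θ (4 steps, strictly decreasing):
  μ^(1)=42; μ^(2)=29; μ^(3)=3; μ^(4)=-62

((1, 0, 0, 0, 0, 0); (1, 1, 0, 0, 0, 0); (0, 1, 1, 4, 1, 1); (0, 0, 0, 0, 0, 2))


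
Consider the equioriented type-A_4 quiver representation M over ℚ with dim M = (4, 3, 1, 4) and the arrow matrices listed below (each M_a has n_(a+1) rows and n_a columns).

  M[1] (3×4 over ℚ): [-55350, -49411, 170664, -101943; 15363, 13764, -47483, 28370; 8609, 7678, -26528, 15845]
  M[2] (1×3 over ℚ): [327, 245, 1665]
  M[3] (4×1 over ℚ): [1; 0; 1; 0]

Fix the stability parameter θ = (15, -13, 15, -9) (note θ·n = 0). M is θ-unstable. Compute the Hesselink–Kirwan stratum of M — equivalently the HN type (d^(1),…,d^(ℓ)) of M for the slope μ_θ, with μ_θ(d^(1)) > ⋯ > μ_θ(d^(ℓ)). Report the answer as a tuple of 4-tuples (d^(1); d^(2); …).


Interval decomposition of M: I[1,1], I[1,2]^2, I[1,4], I[4,4]^3.
HN type (ℓ=4): μ^(1)=15; μ^(2)=3; μ^(3)=1; μ^(4)=-9

((1, 0, 0, 0); (0, 0, 1, 1); (3, 3, 0, 0); (0, 0, 0, 3))


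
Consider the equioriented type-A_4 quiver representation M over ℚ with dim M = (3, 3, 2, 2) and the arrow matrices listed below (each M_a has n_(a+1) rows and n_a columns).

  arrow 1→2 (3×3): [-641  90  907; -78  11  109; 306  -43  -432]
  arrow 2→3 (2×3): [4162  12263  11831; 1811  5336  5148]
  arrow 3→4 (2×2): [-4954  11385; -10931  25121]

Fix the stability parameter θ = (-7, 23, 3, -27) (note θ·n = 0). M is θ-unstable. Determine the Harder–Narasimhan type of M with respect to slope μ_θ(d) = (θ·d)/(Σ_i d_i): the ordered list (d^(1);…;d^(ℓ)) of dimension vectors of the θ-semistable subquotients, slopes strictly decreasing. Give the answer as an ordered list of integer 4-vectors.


Via rank(M_{q-1}∘⋯∘M_p): M ≅ I[1,2], I[1,4]^2.
μ_θ-semistable layers: μ^(1)=23; μ^(2)=-1/3; μ^(3)=-7

((0, 1, 0, 0); (0, 2, 2, 2); (3, 0, 0, 0))


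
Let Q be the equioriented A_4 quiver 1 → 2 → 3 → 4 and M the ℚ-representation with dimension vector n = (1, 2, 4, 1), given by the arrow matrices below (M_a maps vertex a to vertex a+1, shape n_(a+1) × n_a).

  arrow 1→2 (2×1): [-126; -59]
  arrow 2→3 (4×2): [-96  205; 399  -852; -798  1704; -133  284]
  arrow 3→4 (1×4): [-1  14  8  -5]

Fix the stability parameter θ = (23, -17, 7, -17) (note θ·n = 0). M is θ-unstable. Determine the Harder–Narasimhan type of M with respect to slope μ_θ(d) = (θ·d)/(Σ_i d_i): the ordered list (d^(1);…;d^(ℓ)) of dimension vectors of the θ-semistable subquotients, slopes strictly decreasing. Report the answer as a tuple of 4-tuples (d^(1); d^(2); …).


Via rank(M_{q-1}∘⋯∘M_p): M ≅ I[1,4], I[2,3], I[3,3]^2.
μ_θ-semistable layers: μ^(1)=7; μ^(2)=-1; μ^(3)=-17

((0, 0, 3, 0); (1, 1, 1, 1); (0, 1, 0, 0))


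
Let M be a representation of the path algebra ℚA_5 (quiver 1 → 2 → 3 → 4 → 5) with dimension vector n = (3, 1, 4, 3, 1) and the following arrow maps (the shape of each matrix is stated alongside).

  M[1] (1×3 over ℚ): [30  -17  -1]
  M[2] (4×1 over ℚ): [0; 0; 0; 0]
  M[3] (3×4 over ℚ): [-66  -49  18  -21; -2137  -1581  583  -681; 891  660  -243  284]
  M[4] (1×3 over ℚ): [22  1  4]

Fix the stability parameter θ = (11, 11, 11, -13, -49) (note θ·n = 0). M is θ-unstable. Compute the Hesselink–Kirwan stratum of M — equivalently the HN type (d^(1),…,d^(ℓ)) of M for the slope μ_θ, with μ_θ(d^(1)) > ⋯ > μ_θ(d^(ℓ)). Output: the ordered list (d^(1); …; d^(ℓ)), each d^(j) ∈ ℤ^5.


Barcode: M ≅ I[1,1]^2, I[1,2], I[3,3], I[3,4]^2, I[3,5]. HN layers by μ_θ (3 steps, strictly decreasing):
  μ^(1)=11; μ^(2)=-1; μ^(3)=-17

((3, 1, 1, 0, 0); (0, 0, 2, 2, 0); (0, 0, 1, 1, 1))


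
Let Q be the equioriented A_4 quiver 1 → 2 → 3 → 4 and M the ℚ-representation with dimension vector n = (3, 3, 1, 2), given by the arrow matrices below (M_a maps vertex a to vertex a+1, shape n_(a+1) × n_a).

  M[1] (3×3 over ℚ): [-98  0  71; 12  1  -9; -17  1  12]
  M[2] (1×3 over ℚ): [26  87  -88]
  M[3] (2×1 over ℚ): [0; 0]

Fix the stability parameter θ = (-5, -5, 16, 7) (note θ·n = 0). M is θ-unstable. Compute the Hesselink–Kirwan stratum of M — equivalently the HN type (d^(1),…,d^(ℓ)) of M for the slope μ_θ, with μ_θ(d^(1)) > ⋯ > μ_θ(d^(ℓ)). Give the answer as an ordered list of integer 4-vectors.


Interval decomposition of M: I[1,2]^2, I[1,3], I[4,4]^2.
HN type (ℓ=3): μ^(1)=16; μ^(2)=7; μ^(3)=-5

((0, 0, 1, 0); (0, 0, 0, 2); (3, 3, 0, 0))


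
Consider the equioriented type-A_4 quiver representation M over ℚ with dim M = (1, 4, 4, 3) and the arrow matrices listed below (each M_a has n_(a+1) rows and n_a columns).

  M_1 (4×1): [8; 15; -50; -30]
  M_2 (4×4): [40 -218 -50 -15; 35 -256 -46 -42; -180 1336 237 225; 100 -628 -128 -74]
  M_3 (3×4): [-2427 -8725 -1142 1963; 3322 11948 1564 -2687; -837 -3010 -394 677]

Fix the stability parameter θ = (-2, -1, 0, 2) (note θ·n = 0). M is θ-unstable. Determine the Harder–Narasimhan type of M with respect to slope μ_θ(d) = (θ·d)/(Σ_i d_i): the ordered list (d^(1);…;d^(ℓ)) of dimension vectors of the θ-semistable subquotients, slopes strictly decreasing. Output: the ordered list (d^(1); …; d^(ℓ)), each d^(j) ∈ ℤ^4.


Via rank(M_{q-1}∘⋯∘M_p): M ≅ I[1,2], I[2,3], I[2,4]^2, I[3,4].
μ_θ-semistable layers: μ^(1)=2; μ^(2)=0; μ^(3)=-1; μ^(4)=-2

((0, 0, 0, 3); (0, 0, 4, 0); (0, 4, 0, 0); (1, 0, 0, 0))


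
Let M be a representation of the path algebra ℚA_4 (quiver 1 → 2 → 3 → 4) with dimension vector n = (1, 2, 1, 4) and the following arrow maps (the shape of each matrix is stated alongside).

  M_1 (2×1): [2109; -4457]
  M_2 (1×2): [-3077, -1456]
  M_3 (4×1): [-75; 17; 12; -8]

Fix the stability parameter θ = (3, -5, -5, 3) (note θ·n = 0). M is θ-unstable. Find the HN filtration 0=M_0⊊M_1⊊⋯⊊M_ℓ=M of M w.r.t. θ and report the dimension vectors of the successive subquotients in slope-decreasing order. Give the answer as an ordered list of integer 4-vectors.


Interval decomposition of M: I[1,4], I[2,2], I[4,4]^3.
HN type (ℓ=3): μ^(1)=3; μ^(2)=-7/3; μ^(3)=-5

((0, 0, 0, 4); (1, 1, 1, 0); (0, 1, 0, 0))


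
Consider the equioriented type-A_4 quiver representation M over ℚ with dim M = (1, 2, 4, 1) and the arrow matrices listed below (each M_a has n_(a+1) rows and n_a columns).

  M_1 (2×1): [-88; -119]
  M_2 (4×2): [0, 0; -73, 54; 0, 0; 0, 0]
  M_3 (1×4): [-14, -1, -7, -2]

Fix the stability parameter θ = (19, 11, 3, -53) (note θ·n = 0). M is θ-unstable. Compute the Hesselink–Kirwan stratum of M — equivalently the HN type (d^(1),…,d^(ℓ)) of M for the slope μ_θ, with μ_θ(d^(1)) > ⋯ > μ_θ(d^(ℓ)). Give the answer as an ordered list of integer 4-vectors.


Via rank(M_{q-1}∘⋯∘M_p): M ≅ I[1,4], I[2,2], I[3,3]^3.
μ_θ-semistable layers: μ^(1)=11; μ^(2)=3; μ^(3)=-5

((0, 1, 0, 0); (0, 0, 3, 0); (1, 1, 1, 1))


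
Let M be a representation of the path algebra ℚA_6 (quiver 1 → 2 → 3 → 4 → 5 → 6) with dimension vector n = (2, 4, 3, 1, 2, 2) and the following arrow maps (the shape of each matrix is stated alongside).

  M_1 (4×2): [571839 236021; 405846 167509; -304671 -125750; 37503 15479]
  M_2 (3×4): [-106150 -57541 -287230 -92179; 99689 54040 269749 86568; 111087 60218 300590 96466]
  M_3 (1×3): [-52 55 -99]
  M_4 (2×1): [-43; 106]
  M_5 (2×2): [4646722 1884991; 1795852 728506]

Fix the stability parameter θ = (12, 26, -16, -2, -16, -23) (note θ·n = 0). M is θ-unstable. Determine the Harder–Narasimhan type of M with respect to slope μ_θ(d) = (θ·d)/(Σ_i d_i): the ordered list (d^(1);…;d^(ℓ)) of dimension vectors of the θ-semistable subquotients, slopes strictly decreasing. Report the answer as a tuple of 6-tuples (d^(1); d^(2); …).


Interval decomposition of M: I[1,3], I[1,5], I[2,2], I[2,3], I[5,6], I[6,6].
HN type (ℓ=6): μ^(1)=26; μ^(2)=22/3; μ^(3)=5; μ^(4)=4/5; μ^(5)=-39/2; μ^(6)=-23

((0, 1, 0, 0, 0, 0); (1, 1, 1, 0, 0, 0); (0, 1, 1, 0, 0, 0); (1, 1, 1, 1, 1, 0); (0, 0, 0, 0, 1, 1); (0, 0, 0, 0, 0, 1))


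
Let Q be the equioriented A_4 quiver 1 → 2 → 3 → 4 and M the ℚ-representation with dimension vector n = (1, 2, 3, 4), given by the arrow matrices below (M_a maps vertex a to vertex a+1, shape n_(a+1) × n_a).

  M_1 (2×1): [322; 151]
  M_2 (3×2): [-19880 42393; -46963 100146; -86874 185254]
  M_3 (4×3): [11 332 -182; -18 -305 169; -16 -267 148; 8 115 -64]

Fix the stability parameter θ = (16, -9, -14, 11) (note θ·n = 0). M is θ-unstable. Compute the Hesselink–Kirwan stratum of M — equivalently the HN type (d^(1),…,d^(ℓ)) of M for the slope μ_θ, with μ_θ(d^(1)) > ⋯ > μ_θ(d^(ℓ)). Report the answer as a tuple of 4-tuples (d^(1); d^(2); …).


Barcode: M ≅ I[1,4], I[2,4], I[3,4], I[4,4]. HN layers by μ_θ (4 steps, strictly decreasing):
  μ^(1)=11; μ^(2)=-7/3; μ^(3)=-23/2; μ^(4)=-14

((0, 0, 0, 4); (1, 1, 1, 0); (0, 1, 1, 0); (0, 0, 1, 0))


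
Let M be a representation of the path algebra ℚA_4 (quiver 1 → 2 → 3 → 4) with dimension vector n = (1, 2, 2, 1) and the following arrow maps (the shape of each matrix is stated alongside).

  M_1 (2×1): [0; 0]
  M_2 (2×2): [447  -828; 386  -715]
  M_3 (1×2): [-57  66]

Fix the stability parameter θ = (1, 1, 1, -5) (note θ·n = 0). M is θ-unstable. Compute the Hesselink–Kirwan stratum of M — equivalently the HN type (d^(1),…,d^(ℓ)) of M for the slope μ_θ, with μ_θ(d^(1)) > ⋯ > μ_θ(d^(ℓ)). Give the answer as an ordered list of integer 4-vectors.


Barcode: M ≅ I[1,1], I[2,3], I[2,4]. HN layers by μ_θ (2 steps, strictly decreasing):
  μ^(1)=1; μ^(2)=-1

((1, 1, 1, 0); (0, 1, 1, 1))
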